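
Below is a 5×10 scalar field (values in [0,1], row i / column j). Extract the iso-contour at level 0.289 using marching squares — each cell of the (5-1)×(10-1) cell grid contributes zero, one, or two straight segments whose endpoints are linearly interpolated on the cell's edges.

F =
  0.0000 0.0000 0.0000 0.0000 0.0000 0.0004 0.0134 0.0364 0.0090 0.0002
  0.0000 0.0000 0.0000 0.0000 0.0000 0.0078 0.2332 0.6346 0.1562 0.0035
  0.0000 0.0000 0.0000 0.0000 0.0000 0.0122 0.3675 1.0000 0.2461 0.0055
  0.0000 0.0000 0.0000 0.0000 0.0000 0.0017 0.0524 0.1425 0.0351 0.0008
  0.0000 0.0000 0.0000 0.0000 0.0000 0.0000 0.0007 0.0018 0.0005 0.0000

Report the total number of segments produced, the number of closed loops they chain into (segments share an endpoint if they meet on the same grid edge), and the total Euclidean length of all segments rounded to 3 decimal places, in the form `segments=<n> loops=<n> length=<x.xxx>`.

segments=8 loops=1 length=6.794

cell (0,6): code 0100 → (0.422,7.000)–(1.000,6.139)
cell (0,7): code 1000 → (1.000,7.722)–(0.422,7.000)
cell (1,5): code 0100 → (1.415,6.000)–(2.000,5.779)
cell (1,6): code 1110 → (1.000,6.139)–(1.415,6.000)
cell (1,7): code 1001 → (2.000,7.943)–(1.000,7.722)
cell (2,5): code 0010 → (2.000,5.779)–(2.249,6.000)
cell (2,6): code 0011 → (2.249,6.000)–(2.829,7.000)
cell (2,7): code 0001 → (2.829,7.000)–(2.000,7.943)
total: 8 segments, chained into 1 closed loop(s), length Σ = 6.793718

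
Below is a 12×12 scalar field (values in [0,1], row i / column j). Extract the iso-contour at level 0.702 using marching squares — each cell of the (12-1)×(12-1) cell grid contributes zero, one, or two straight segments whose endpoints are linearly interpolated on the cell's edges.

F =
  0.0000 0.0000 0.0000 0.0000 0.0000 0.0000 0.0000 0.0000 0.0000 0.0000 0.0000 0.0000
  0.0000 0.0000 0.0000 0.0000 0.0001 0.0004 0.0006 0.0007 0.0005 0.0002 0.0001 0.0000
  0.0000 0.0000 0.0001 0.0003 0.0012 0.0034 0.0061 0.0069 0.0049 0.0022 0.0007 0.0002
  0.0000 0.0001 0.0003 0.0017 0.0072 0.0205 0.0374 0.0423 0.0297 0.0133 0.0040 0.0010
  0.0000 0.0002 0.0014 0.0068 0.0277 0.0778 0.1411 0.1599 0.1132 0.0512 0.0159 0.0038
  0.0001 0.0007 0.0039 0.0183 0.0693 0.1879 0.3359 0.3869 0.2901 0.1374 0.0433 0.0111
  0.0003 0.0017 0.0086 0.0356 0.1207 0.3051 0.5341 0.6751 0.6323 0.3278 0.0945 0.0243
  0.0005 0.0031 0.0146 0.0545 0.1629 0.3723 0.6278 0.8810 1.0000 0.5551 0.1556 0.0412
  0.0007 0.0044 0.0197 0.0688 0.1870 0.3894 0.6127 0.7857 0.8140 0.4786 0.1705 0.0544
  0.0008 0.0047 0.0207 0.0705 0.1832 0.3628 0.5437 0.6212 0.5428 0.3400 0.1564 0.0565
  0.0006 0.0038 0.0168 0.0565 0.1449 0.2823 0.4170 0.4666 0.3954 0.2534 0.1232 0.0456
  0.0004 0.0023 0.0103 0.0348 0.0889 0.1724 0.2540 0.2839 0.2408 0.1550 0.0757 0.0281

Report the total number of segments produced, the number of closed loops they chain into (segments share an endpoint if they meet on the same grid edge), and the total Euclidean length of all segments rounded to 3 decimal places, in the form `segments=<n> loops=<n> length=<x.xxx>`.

cell (6,6): code 0100 → (6.131,7.000)–(7.000,6.293)
cell (6,7): code 1100 → (6.190,8.000)–(6.131,7.000)
cell (6,8): code 1000 → (7.000,8.670)–(6.190,8.000)
cell (7,6): code 0110 → (7.000,6.293)–(8.000,6.516)
cell (7,8): code 1001 → (8.000,8.334)–(7.000,8.670)
cell (8,6): code 0010 → (8.000,6.516)–(8.509,7.000)
cell (8,7): code 0011 → (8.509,7.000)–(8.413,8.000)
cell (8,8): code 0001 → (8.413,8.000)–(8.000,8.334)
total: 8 segments, chained into 1 closed loop(s), length Σ = 7.490950

segments=8 loops=1 length=7.491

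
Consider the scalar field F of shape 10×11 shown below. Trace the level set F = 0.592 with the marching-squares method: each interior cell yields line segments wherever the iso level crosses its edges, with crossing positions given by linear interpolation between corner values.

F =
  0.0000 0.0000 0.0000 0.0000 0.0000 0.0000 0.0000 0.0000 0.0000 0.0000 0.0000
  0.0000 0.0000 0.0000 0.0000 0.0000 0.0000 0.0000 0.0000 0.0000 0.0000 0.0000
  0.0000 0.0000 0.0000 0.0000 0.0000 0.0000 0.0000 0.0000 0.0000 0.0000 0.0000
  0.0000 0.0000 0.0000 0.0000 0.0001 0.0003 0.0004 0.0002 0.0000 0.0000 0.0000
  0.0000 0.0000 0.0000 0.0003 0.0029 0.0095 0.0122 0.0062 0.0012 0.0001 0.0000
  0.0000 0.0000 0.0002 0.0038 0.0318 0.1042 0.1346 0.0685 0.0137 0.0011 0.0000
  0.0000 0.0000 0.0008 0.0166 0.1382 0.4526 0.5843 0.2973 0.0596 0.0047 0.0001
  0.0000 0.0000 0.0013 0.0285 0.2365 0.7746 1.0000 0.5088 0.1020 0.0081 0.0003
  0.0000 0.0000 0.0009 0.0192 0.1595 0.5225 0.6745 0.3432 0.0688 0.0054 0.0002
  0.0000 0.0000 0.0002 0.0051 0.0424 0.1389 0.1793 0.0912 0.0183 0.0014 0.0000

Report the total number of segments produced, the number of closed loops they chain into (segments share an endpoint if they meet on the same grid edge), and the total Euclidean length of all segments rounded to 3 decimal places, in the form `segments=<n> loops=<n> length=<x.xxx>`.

segments=8 loops=1 length=6.387

cell (6,4): code 0100 → (6.433,5.000)–(7.000,4.661)
cell (6,5): code 1100 → (6.019,6.000)–(6.433,5.000)
cell (6,6): code 1000 → (7.000,6.831)–(6.019,6.000)
cell (7,4): code 0010 → (7.000,4.661)–(7.724,5.000)
cell (7,5): code 0111 → (7.724,5.000)–(8.000,5.457)
cell (7,6): code 1001 → (8.000,6.249)–(7.000,6.831)
cell (8,5): code 0010 → (8.000,5.457)–(8.167,6.000)
cell (8,6): code 0001 → (8.167,6.000)–(8.000,6.249)
total: 8 segments, chained into 1 closed loop(s), length Σ = 6.387079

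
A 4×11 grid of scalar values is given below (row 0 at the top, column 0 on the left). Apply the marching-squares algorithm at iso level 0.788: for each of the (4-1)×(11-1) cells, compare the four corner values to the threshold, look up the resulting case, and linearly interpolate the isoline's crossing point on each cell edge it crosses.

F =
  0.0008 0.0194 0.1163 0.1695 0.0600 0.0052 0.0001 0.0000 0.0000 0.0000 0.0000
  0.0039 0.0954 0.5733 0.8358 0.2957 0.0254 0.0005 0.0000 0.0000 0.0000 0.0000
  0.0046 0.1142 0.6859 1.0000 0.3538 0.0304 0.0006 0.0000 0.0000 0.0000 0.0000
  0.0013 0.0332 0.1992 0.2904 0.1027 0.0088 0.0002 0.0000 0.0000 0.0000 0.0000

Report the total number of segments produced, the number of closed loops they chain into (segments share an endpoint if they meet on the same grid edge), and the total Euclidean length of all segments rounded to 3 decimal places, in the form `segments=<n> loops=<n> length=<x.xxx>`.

segments=6 loops=1 length=3.635

cell (0,2): code 0100 → (0.928,3.000)–(1.000,2.818)
cell (0,3): code 1000 → (1.000,3.089)–(0.928,3.000)
cell (1,2): code 0110 → (1.000,2.818)–(2.000,2.325)
cell (1,3): code 1001 → (2.000,3.328)–(1.000,3.089)
cell (2,2): code 0010 → (2.000,2.325)–(2.299,3.000)
cell (2,3): code 0001 → (2.299,3.000)–(2.000,3.328)
total: 6 segments, chained into 1 closed loop(s), length Σ = 3.634626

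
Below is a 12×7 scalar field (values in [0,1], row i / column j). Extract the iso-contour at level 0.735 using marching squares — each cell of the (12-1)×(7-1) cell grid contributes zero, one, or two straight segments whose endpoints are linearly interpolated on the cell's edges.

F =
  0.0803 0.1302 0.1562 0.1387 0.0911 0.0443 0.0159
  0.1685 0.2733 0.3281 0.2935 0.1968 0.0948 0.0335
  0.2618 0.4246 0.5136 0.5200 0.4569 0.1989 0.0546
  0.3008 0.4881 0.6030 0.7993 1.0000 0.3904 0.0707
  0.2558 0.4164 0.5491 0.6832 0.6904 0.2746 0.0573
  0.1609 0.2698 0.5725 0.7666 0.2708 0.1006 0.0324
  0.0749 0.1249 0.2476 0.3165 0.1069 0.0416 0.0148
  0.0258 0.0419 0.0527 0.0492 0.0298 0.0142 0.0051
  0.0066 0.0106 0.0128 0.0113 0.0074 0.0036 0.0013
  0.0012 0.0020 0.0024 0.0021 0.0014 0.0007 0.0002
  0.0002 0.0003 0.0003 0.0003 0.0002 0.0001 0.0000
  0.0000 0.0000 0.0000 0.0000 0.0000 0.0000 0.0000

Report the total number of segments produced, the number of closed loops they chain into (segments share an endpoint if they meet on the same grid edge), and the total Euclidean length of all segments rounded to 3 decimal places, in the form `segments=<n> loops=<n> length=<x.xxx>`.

segments=10 loops=2 length=5.803

cell (2,2): code 0100 → (2.770,3.000)–(3.000,2.672)
cell (2,3): code 1100 → (2.512,4.000)–(2.770,3.000)
cell (2,4): code 1000 → (3.000,4.435)–(2.512,4.000)
cell (3,2): code 0010 → (3.000,2.672)–(3.554,3.000)
cell (3,3): code 0011 → (3.554,3.000)–(3.856,4.000)
cell (3,4): code 0001 → (3.856,4.000)–(3.000,4.435)
cell (4,2): code 0100 → (4.621,3.000)–(5.000,2.837)
cell (4,3): code 1000 → (5.000,3.064)–(4.621,3.000)
cell (5,2): code 0010 → (5.000,2.837)–(5.070,3.000)
cell (5,3): code 0001 → (5.070,3.000)–(5.000,3.064)
total: 10 segments, chained into 2 closed loop(s), length Σ = 5.803368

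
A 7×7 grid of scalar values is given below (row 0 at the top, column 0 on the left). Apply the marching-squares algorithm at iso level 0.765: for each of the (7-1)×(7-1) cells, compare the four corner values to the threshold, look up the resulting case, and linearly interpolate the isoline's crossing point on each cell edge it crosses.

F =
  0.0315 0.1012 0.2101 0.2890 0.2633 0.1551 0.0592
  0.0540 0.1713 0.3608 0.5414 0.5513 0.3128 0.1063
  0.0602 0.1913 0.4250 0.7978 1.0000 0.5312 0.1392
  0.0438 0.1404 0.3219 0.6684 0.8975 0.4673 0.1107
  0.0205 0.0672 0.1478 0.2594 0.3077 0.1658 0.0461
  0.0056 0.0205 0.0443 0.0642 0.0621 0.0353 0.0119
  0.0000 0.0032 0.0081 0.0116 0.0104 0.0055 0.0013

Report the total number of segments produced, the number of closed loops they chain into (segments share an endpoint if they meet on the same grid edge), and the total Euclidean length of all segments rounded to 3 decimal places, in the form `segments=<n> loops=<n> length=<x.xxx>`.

cell (1,2): code 0100 → (1.872,3.000)–(2.000,2.912)
cell (1,3): code 1100 → (1.476,4.000)–(1.872,3.000)
cell (1,4): code 1000 → (2.000,4.501)–(1.476,4.000)
cell (2,2): code 0010 → (2.000,2.912)–(2.253,3.000)
cell (2,3): code 0111 → (2.253,3.000)–(3.000,3.422)
cell (2,4): code 1001 → (3.000,4.308)–(2.000,4.501)
cell (3,3): code 0010 → (3.000,3.422)–(3.225,4.000)
cell (3,4): code 0001 → (3.225,4.000)–(3.000,4.308)
total: 8 segments, chained into 1 closed loop(s), length Σ = 5.101577

segments=8 loops=1 length=5.102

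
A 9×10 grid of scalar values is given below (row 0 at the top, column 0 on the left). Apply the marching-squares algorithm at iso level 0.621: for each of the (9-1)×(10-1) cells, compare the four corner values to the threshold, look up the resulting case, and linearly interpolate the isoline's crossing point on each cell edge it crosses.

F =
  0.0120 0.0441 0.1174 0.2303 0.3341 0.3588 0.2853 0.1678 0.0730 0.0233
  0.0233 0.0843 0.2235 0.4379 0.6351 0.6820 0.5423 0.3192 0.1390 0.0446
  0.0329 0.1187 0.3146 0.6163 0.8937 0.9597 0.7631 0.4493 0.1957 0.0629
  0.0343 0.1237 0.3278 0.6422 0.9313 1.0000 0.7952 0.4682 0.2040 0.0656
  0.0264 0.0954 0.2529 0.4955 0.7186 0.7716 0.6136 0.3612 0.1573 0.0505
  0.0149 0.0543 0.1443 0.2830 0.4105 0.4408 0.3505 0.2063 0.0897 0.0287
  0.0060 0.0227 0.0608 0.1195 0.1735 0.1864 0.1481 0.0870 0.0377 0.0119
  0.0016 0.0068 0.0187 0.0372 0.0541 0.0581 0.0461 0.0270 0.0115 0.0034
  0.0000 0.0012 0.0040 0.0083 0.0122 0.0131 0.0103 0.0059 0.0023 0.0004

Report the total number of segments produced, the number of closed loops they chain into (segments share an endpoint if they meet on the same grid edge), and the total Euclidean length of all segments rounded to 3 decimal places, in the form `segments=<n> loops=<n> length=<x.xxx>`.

cell (0,3): code 0100 → (0.953,4.000)–(1.000,3.928)
cell (0,4): code 1100 → (0.811,5.000)–(0.953,4.000)
cell (0,5): code 1000 → (1.000,5.437)–(0.811,5.000)
cell (1,3): code 0110 → (1.000,3.928)–(2.000,3.017)
cell (1,5): code 1101 → (1.356,6.000)–(1.000,5.437)
cell (1,6): code 1000 → (2.000,6.453)–(1.356,6.000)
cell (2,2): code 0100 → (2.181,3.000)–(3.000,2.933)
cell (2,3): code 1110 → (2.000,3.017)–(2.181,3.000)
cell (2,6): code 1001 → (3.000,6.533)–(2.000,6.453)
cell (3,2): code 0010 → (3.000,2.933)–(3.145,3.000)
cell (3,3): code 0111 → (3.145,3.000)–(4.000,3.563)
cell (3,5): code 1011 → (4.000,5.953)–(3.959,6.000)
cell (3,6): code 0001 → (3.959,6.000)–(3.000,6.533)
cell (4,3): code 0010 → (4.000,3.563)–(4.317,4.000)
cell (4,4): code 0011 → (4.317,4.000)–(4.455,5.000)
cell (4,5): code 0001 → (4.455,5.000)–(4.000,5.953)
total: 16 segments, chained into 1 closed loop(s), length Σ = 11.333250

segments=16 loops=1 length=11.333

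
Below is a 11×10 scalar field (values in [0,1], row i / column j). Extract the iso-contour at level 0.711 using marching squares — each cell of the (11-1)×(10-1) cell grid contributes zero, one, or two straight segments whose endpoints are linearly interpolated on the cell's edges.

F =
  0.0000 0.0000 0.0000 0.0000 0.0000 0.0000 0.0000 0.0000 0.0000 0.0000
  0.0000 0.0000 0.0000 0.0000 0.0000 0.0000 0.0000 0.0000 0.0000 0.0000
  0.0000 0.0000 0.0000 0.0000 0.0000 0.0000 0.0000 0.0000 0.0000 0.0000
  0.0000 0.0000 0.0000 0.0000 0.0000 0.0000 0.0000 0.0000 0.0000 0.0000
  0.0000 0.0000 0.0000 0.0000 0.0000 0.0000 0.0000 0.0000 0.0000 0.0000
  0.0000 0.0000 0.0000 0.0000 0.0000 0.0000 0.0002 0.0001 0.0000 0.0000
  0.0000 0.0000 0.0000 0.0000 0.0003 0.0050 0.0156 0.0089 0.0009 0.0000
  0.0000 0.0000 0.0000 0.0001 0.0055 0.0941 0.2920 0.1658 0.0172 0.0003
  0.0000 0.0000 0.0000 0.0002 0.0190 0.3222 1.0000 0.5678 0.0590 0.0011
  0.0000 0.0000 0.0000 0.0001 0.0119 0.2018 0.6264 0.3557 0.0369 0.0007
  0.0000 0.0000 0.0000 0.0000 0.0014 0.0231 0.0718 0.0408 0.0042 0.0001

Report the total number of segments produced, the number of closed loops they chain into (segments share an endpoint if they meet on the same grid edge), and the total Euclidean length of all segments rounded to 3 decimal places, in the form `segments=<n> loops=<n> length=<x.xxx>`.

segments=4 loops=1 length=3.279

cell (7,5): code 0100 → (7.592,6.000)–(8.000,5.574)
cell (7,6): code 1000 → (8.000,6.669)–(7.592,6.000)
cell (8,5): code 0010 → (8.000,5.574)–(8.774,6.000)
cell (8,6): code 0001 → (8.774,6.000)–(8.000,6.669)
total: 4 segments, chained into 1 closed loop(s), length Σ = 3.279472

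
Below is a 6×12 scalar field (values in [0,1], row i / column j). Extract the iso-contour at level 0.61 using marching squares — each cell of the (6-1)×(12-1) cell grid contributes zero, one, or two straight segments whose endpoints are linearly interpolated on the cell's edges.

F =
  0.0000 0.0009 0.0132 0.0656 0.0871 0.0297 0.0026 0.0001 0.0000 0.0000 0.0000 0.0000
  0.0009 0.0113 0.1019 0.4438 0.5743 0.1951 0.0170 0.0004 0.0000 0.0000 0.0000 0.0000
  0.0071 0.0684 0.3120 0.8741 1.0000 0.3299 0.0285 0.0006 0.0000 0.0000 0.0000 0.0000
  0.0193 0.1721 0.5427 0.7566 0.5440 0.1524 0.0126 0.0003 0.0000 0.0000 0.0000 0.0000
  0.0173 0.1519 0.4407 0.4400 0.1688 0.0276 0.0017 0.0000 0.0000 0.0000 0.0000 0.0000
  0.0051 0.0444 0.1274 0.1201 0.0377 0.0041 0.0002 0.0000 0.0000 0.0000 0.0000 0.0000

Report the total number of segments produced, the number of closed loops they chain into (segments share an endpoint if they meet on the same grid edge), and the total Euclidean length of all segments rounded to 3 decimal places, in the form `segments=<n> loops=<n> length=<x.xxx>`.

cell (1,2): code 0100 → (1.386,3.000)–(2.000,2.530)
cell (1,3): code 1100 → (1.084,4.000)–(1.386,3.000)
cell (1,4): code 1000 → (2.000,4.582)–(1.084,4.000)
cell (2,2): code 0110 → (2.000,2.530)–(3.000,2.315)
cell (2,3): code 1011 → (3.000,3.690)–(2.855,4.000)
cell (2,4): code 0001 → (2.855,4.000)–(2.000,4.582)
cell (3,2): code 0010 → (3.000,2.315)–(3.463,3.000)
cell (3,3): code 0001 → (3.463,3.000)–(3.000,3.690)
total: 8 segments, chained into 1 closed loop(s), length Σ = 6.960763

segments=8 loops=1 length=6.961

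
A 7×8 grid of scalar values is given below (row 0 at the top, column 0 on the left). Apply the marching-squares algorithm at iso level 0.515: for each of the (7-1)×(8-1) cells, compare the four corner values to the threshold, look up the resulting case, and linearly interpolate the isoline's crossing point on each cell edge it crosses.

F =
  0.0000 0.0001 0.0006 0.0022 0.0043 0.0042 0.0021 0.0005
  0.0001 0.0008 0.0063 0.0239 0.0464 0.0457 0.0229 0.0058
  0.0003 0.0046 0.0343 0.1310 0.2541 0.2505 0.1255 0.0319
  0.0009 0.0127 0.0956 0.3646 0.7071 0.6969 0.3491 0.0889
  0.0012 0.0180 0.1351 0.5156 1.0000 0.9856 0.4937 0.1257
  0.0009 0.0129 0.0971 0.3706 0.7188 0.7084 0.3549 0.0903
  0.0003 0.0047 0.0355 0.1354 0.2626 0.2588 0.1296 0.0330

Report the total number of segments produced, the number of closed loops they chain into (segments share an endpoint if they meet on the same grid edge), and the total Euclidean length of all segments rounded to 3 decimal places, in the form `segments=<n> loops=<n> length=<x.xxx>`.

cell (2,3): code 0100 → (2.576,4.000)–(3.000,3.439)
cell (2,4): code 1100 → (2.593,5.000)–(2.576,4.000)
cell (2,5): code 1000 → (3.000,5.523)–(2.593,5.000)
cell (3,2): code 0100 → (3.996,3.000)–(4.000,2.998)
cell (3,3): code 1110 → (3.000,3.439)–(3.996,3.000)
cell (3,5): code 1001 → (4.000,5.957)–(3.000,5.523)
cell (4,2): code 0010 → (4.000,2.998)–(4.004,3.000)
cell (4,3): code 0111 → (4.004,3.000)–(5.000,3.415)
cell (4,5): code 1001 → (5.000,5.547)–(4.000,5.957)
cell (5,3): code 0010 → (5.000,3.415)–(5.447,4.000)
cell (5,4): code 0011 → (5.447,4.000)–(5.430,5.000)
cell (5,5): code 0001 → (5.430,5.000)–(5.000,5.547)
total: 12 segments, chained into 1 closed loop(s), length Σ = 9.145305

segments=12 loops=1 length=9.145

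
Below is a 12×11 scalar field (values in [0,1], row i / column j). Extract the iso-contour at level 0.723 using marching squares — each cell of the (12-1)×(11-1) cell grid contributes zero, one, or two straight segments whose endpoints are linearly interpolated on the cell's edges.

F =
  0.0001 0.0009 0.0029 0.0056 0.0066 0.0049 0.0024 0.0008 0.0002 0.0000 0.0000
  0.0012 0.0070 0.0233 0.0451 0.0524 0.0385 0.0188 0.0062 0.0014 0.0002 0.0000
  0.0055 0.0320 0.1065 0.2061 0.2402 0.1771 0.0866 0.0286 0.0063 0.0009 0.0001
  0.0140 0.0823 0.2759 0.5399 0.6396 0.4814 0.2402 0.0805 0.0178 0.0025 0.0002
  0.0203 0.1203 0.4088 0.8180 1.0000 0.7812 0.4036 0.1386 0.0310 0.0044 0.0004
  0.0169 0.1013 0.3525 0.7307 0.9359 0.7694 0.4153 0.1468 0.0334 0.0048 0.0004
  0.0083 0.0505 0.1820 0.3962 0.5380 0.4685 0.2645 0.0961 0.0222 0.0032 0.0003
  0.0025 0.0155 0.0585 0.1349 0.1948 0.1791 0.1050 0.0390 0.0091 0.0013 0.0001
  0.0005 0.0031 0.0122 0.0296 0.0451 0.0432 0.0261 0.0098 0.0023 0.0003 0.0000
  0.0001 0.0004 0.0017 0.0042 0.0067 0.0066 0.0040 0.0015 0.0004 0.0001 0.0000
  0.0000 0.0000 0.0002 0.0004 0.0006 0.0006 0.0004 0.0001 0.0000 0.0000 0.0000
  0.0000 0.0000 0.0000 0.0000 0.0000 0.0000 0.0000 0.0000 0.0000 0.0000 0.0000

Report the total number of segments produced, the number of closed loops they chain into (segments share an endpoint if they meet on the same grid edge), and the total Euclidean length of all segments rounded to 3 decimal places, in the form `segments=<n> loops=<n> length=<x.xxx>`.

cell (3,2): code 0100 → (3.658,3.000)–(4.000,2.768)
cell (3,3): code 1100 → (3.231,4.000)–(3.658,3.000)
cell (3,4): code 1100 → (3.806,5.000)–(3.231,4.000)
cell (3,5): code 1000 → (4.000,5.154)–(3.806,5.000)
cell (4,2): code 0110 → (4.000,2.768)–(5.000,2.980)
cell (4,5): code 1001 → (5.000,5.131)–(4.000,5.154)
cell (5,2): code 0010 → (5.000,2.980)–(5.023,3.000)
cell (5,3): code 0011 → (5.023,3.000)–(5.535,4.000)
cell (5,4): code 0011 → (5.535,4.000)–(5.154,5.000)
cell (5,5): code 0001 → (5.154,5.000)–(5.000,5.131)
total: 10 segments, chained into 1 closed loop(s), length Σ = 7.350588

segments=10 loops=1 length=7.351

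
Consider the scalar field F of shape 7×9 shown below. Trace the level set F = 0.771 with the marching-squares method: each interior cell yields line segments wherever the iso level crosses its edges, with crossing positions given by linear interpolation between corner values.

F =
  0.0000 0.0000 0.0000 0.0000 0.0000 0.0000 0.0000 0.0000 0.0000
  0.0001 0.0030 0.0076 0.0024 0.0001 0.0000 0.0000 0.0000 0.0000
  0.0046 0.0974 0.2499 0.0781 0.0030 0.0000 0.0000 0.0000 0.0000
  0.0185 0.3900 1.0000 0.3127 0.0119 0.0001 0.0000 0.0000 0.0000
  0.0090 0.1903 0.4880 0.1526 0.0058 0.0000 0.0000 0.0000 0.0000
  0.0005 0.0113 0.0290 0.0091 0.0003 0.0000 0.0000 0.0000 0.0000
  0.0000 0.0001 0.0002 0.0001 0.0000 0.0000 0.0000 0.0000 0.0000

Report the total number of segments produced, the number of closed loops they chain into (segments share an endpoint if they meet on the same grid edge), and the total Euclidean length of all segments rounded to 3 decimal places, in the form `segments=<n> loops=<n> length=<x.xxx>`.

cell (2,1): code 0100 → (2.695,2.000)–(3.000,1.625)
cell (2,2): code 1000 → (3.000,2.333)–(2.695,2.000)
cell (3,1): code 0010 → (3.000,1.625)–(3.447,2.000)
cell (3,2): code 0001 → (3.447,2.000)–(3.000,2.333)
total: 4 segments, chained into 1 closed loop(s), length Σ = 2.077443

segments=4 loops=1 length=2.077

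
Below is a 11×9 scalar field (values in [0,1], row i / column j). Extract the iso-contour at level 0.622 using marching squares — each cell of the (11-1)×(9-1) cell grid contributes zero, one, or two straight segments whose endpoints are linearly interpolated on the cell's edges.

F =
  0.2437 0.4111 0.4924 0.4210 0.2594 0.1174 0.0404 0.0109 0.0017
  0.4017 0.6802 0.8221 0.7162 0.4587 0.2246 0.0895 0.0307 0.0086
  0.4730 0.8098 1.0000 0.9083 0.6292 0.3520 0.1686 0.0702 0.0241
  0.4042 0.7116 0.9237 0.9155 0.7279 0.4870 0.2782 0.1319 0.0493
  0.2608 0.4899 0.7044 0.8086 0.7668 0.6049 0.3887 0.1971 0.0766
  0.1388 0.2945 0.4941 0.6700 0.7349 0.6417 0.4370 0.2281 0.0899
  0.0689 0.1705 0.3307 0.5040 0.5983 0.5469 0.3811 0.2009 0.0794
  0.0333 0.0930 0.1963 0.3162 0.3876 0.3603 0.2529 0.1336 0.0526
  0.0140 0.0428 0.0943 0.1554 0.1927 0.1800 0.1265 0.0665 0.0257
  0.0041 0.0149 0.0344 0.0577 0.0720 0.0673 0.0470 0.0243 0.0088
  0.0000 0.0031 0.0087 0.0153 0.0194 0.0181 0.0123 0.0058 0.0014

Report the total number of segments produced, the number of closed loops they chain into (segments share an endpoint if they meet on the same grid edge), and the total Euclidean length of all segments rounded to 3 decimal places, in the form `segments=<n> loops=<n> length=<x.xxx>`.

cell (0,0): code 0100 → (0.784,1.000)–(1.000,0.791)
cell (0,1): code 1100 → (0.393,2.000)–(0.784,1.000)
cell (0,2): code 1100 → (0.681,3.000)–(0.393,2.000)
cell (0,3): code 1000 → (1.000,3.366)–(0.681,3.000)
cell (1,0): code 0110 → (1.000,0.791)–(2.000,0.442)
cell (1,3): code 1101 → (1.958,4.000)–(1.000,3.366)
cell (1,4): code 1000 → (2.000,4.026)–(1.958,4.000)
cell (2,0): code 0110 → (2.000,0.442)–(3.000,0.709)
cell (2,4): code 1001 → (3.000,4.440)–(2.000,4.026)
cell (3,0): code 0010 → (3.000,0.709)–(3.404,1.000)
cell (3,1): code 0111 → (3.404,1.000)–(4.000,1.616)
cell (3,4): code 1001 → (4.000,4.894)–(3.000,4.440)
cell (4,1): code 0010 → (4.000,1.616)–(4.392,2.000)
cell (4,2): code 0111 → (4.392,2.000)–(5.000,2.727)
cell (4,4): code 1101 → (4.465,5.000)–(4.000,4.894)
cell (4,5): code 1000 → (5.000,5.096)–(4.465,5.000)
cell (5,2): code 0010 → (5.000,2.727)–(5.289,3.000)
cell (5,3): code 0011 → (5.289,3.000)–(5.827,4.000)
cell (5,4): code 0011 → (5.827,4.000)–(5.208,5.000)
cell (5,5): code 0001 → (5.208,5.000)–(5.000,5.096)
total: 20 segments, chained into 1 closed loop(s), length Σ = 15.183246

segments=20 loops=1 length=15.183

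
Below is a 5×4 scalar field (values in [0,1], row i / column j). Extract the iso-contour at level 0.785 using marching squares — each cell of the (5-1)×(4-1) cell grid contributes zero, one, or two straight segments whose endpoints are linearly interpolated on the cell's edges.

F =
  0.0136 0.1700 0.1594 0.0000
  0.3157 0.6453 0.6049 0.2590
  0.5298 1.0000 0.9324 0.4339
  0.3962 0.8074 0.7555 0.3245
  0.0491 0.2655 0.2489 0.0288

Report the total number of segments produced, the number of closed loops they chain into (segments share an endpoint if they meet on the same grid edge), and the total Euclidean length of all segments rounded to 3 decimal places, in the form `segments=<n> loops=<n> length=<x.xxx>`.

segments=8 loops=1 length=5.366

cell (1,0): code 0100 → (1.394,1.000)–(2.000,0.543)
cell (1,1): code 1100 → (1.550,2.000)–(1.394,1.000)
cell (1,2): code 1000 → (2.000,2.296)–(1.550,2.000)
cell (2,0): code 0110 → (2.000,0.543)–(3.000,0.946)
cell (2,1): code 1011 → (3.000,1.432)–(2.833,2.000)
cell (2,2): code 0001 → (2.833,2.000)–(2.000,2.296)
cell (3,0): code 0010 → (3.000,0.946)–(3.041,1.000)
cell (3,1): code 0001 → (3.041,1.000)–(3.000,1.432)
total: 8 segments, chained into 1 closed loop(s), length Σ = 5.366424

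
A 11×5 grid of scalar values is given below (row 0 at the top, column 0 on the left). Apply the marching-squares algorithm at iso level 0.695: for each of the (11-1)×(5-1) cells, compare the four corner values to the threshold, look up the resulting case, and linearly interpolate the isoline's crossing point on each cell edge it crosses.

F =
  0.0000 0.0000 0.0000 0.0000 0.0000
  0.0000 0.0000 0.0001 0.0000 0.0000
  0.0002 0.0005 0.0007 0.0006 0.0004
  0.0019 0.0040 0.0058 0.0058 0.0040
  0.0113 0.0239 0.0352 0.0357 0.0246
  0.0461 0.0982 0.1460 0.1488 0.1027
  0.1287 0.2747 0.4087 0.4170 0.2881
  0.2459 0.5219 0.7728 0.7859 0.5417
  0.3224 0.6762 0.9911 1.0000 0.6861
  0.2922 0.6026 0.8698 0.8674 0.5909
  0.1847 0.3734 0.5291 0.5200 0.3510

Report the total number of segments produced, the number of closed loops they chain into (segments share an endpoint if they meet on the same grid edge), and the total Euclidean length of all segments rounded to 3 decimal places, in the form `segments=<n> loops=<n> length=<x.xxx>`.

cell (6,1): code 0100 → (6.786,2.000)–(7.000,1.690)
cell (6,2): code 1100 → (6.754,3.000)–(6.786,2.000)
cell (6,3): code 1000 → (7.000,3.372)–(6.754,3.000)
cell (7,1): code 0110 → (7.000,1.690)–(8.000,1.060)
cell (7,3): code 1001 → (8.000,3.972)–(7.000,3.372)
cell (8,1): code 0110 → (8.000,1.060)–(9.000,1.346)
cell (8,3): code 1001 → (9.000,3.624)–(8.000,3.972)
cell (9,1): code 0010 → (9.000,1.346)–(9.513,2.000)
cell (9,2): code 0011 → (9.513,2.000)–(9.496,3.000)
cell (9,3): code 0001 → (9.496,3.000)–(9.000,3.624)
total: 10 segments, chained into 1 closed loop(s), length Σ = 8.898830

segments=10 loops=1 length=8.899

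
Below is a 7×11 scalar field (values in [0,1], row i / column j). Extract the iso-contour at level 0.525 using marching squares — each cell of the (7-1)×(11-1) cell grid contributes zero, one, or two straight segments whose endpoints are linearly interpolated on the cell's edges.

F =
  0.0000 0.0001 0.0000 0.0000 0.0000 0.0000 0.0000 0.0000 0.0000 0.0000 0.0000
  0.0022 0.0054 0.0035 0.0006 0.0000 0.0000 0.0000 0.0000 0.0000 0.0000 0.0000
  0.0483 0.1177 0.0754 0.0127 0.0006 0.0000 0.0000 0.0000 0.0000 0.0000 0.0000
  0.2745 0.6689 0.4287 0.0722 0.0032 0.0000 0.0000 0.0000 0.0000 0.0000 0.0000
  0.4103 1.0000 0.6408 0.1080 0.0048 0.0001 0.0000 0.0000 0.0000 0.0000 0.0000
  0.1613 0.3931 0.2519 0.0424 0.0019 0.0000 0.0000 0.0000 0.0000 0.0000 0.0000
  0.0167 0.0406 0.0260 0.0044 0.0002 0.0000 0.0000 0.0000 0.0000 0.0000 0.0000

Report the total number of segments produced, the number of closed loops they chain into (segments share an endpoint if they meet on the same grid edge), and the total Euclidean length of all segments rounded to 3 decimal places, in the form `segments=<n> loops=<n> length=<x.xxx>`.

cell (2,0): code 0100 → (2.739,1.000)–(3.000,0.635)
cell (2,1): code 1000 → (3.000,1.599)–(2.739,1.000)
cell (3,0): code 0110 → (3.000,0.635)–(4.000,0.195)
cell (3,1): code 1101 → (3.454,2.000)–(3.000,1.599)
cell (3,2): code 1000 → (4.000,2.217)–(3.454,2.000)
cell (4,0): code 0010 → (4.000,0.195)–(4.783,1.000)
cell (4,1): code 0011 → (4.783,1.000)–(4.298,2.000)
cell (4,2): code 0001 → (4.298,2.000)–(4.000,2.217)
total: 8 segments, chained into 1 closed loop(s), length Σ = 5.991382

segments=8 loops=1 length=5.991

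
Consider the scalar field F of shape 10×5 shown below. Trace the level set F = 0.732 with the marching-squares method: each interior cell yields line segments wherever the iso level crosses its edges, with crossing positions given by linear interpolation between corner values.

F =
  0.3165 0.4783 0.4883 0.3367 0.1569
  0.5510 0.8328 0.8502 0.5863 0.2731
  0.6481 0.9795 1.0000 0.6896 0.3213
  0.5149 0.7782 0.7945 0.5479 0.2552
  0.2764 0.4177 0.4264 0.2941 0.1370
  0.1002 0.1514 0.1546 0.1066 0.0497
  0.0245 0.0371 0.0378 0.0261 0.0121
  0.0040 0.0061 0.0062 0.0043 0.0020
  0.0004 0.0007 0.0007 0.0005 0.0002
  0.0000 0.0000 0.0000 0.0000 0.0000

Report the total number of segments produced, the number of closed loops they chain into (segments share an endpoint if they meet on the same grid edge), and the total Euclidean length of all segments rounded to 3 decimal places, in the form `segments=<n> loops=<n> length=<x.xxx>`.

cell (0,0): code 0100 → (0.716,1.000)–(1.000,0.642)
cell (0,1): code 1100 → (0.673,2.000)–(0.716,1.000)
cell (0,2): code 1000 → (1.000,2.448)–(0.673,2.000)
cell (1,0): code 0110 → (1.000,0.642)–(2.000,0.253)
cell (1,2): code 1001 → (2.000,2.863)–(1.000,2.448)
cell (2,0): code 0110 → (2.000,0.253)–(3.000,0.825)
cell (2,2): code 1001 → (3.000,2.253)–(2.000,2.863)
cell (3,0): code 0010 → (3.000,0.825)–(3.128,1.000)
cell (3,1): code 0011 → (3.128,1.000)–(3.170,2.000)
cell (3,2): code 0001 → (3.170,2.000)–(3.000,2.253)
total: 10 segments, chained into 1 closed loop(s), length Σ = 8.014382

segments=10 loops=1 length=8.014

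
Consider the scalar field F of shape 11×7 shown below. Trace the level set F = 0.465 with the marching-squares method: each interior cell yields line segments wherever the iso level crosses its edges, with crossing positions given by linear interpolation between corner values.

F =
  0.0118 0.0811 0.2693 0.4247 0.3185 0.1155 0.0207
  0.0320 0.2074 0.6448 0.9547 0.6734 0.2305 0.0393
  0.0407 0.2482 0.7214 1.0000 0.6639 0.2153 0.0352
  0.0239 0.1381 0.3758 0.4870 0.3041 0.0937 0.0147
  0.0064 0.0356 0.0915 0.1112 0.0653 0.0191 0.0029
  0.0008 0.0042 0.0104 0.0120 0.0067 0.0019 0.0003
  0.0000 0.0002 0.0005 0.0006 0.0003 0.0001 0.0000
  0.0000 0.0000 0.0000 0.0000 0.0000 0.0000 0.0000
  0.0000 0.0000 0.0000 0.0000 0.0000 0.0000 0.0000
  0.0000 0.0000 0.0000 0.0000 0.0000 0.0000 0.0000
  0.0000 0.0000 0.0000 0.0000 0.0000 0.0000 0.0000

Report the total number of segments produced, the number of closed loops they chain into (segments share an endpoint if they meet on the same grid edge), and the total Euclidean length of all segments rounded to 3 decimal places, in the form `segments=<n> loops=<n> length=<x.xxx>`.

cell (0,1): code 0100 → (0.521,2.000)–(1.000,1.589)
cell (0,2): code 1100 → (0.076,3.000)–(0.521,2.000)
cell (0,3): code 1100 → (0.413,4.000)–(0.076,3.000)
cell (0,4): code 1000 → (1.000,4.471)–(0.413,4.000)
cell (1,1): code 0110 → (1.000,1.589)–(2.000,1.458)
cell (1,4): code 1001 → (2.000,4.443)–(1.000,4.471)
cell (2,1): code 0010 → (2.000,1.458)–(2.742,2.000)
cell (2,2): code 0111 → (2.742,2.000)–(3.000,2.802)
cell (2,3): code 1011 → (3.000,3.120)–(2.553,4.000)
cell (2,4): code 0001 → (2.553,4.000)–(2.000,4.443)
cell (3,2): code 0010 → (3.000,2.802)–(3.059,3.000)
cell (3,3): code 0001 → (3.059,3.000)–(3.000,3.120)
total: 12 segments, chained into 1 closed loop(s), length Σ = 9.339160

segments=12 loops=1 length=9.339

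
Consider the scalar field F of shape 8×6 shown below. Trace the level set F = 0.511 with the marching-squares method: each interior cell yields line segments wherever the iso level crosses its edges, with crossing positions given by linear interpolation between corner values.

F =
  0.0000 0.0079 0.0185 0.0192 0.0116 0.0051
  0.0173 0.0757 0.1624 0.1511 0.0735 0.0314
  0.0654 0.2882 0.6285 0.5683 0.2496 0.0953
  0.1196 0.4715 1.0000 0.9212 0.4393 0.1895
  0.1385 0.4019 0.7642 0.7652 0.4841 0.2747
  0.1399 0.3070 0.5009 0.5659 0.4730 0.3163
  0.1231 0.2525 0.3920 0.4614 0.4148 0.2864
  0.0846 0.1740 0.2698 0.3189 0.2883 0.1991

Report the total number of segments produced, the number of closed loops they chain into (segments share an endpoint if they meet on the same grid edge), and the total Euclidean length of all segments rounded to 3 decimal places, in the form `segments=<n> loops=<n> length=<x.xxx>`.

segments=12 loops=1 length=10.230

cell (1,1): code 0100 → (1.748,2.000)–(2.000,1.655)
cell (1,2): code 1100 → (1.863,3.000)–(1.748,2.000)
cell (1,3): code 1000 → (2.000,3.180)–(1.863,3.000)
cell (2,1): code 0110 → (2.000,1.655)–(3.000,1.075)
cell (2,3): code 1001 → (3.000,3.851)–(2.000,3.180)
cell (3,1): code 0110 → (3.000,1.075)–(4.000,1.301)
cell (3,3): code 1001 → (4.000,3.904)–(3.000,3.851)
cell (4,1): code 0010 → (4.000,1.301)–(4.962,2.000)
cell (4,2): code 0111 → (4.962,2.000)–(5.000,2.155)
cell (4,3): code 1001 → (5.000,3.591)–(4.000,3.904)
cell (5,2): code 0010 → (5.000,2.155)–(5.525,3.000)
cell (5,3): code 0001 → (5.525,3.000)–(5.000,3.591)
total: 12 segments, chained into 1 closed loop(s), length Σ = 10.229706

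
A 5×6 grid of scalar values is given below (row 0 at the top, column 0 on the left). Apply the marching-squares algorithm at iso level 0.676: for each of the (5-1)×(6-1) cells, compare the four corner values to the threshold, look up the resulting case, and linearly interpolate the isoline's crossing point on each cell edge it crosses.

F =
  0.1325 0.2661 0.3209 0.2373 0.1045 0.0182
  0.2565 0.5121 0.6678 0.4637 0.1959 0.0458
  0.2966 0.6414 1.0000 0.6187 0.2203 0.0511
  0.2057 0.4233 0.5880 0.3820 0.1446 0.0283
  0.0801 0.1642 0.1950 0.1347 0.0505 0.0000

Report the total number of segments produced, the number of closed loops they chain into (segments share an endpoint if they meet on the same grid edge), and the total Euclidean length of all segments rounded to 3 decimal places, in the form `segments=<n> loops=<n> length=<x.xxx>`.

cell (1,1): code 0100 → (1.025,2.000)–(2.000,1.096)
cell (1,2): code 1000 → (2.000,2.850)–(1.025,2.000)
cell (2,1): code 0010 → (2.000,1.096)–(2.786,2.000)
cell (2,2): code 0001 → (2.786,2.000)–(2.000,2.850)
total: 4 segments, chained into 1 closed loop(s), length Σ = 4.978661

segments=4 loops=1 length=4.979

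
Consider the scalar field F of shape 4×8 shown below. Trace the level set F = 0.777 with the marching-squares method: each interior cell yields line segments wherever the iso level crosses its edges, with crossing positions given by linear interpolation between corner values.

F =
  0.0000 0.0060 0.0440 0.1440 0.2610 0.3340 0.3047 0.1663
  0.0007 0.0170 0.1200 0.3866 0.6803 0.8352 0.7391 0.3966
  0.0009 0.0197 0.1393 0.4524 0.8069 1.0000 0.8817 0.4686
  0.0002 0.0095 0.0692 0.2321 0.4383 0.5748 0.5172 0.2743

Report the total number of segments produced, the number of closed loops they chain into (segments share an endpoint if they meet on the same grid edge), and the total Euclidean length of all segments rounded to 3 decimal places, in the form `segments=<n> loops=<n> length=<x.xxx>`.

segments=10 loops=1 length=6.121

cell (0,4): code 0100 → (0.884,5.000)–(1.000,4.624)
cell (0,5): code 1000 → (1.000,5.606)–(0.884,5.000)
cell (1,3): code 0100 → (1.764,4.000)–(2.000,3.916)
cell (1,4): code 1110 → (1.000,4.624)–(1.764,4.000)
cell (1,5): code 1101 → (1.266,6.000)–(1.000,5.606)
cell (1,6): code 1000 → (2.000,6.253)–(1.266,6.000)
cell (2,3): code 0010 → (2.000,3.916)–(2.081,4.000)
cell (2,4): code 0011 → (2.081,4.000)–(2.524,5.000)
cell (2,5): code 0011 → (2.524,5.000)–(2.287,6.000)
cell (2,6): code 0001 → (2.287,6.000)–(2.000,6.253)
total: 10 segments, chained into 1 closed loop(s), length Σ = 6.121207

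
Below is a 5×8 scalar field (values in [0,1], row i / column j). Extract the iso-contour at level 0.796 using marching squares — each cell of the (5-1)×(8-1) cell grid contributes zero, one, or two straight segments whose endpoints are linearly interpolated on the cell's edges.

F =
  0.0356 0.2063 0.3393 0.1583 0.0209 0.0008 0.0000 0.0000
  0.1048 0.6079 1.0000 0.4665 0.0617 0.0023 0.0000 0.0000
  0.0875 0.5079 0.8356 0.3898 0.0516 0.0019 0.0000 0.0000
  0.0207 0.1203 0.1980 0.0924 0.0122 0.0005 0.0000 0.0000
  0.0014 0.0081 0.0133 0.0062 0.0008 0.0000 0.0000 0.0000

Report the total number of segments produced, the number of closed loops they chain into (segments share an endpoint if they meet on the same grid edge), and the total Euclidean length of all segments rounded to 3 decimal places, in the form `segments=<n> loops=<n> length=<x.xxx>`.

segments=6 loops=1 length=3.460

cell (0,1): code 0100 → (0.691,2.000)–(1.000,1.480)
cell (0,2): code 1000 → (1.000,2.382)–(0.691,2.000)
cell (1,1): code 0110 → (1.000,1.480)–(2.000,1.879)
cell (1,2): code 1001 → (2.000,2.089)–(1.000,2.382)
cell (2,1): code 0010 → (2.000,1.879)–(2.062,2.000)
cell (2,2): code 0001 → (2.062,2.000)–(2.000,2.089)
total: 6 segments, chained into 1 closed loop(s), length Σ = 3.459749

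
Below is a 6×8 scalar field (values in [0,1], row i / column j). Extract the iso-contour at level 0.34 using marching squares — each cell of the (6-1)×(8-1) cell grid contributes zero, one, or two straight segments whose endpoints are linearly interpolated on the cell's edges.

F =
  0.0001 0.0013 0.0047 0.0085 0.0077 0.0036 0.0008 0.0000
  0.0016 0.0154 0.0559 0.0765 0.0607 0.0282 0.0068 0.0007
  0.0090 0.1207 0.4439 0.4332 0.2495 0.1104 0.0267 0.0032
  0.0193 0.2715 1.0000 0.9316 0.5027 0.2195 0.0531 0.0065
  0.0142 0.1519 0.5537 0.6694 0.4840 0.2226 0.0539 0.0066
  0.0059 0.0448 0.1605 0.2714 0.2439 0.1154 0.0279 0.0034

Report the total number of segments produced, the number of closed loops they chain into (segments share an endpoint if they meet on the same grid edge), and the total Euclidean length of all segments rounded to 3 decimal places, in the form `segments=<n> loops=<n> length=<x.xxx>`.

cell (1,1): code 0100 → (1.732,2.000)–(2.000,1.679)
cell (1,2): code 1100 → (1.739,3.000)–(1.732,2.000)
cell (1,3): code 1000 → (2.000,3.507)–(1.739,3.000)
cell (2,1): code 0110 → (2.000,1.679)–(3.000,1.094)
cell (2,3): code 1101 → (2.357,4.000)–(2.000,3.507)
cell (2,4): code 1000 → (3.000,4.575)–(2.357,4.000)
cell (3,1): code 0110 → (3.000,1.094)–(4.000,1.468)
cell (3,4): code 1001 → (4.000,4.551)–(3.000,4.575)
cell (4,1): code 0010 → (4.000,1.468)–(4.543,2.000)
cell (4,2): code 0011 → (4.543,2.000)–(4.828,3.000)
cell (4,3): code 0011 → (4.828,3.000)–(4.600,4.000)
cell (4,4): code 0001 → (4.600,4.000)–(4.000,4.551)
total: 12 segments, chained into 1 closed loop(s), length Σ = 10.325960

segments=12 loops=1 length=10.326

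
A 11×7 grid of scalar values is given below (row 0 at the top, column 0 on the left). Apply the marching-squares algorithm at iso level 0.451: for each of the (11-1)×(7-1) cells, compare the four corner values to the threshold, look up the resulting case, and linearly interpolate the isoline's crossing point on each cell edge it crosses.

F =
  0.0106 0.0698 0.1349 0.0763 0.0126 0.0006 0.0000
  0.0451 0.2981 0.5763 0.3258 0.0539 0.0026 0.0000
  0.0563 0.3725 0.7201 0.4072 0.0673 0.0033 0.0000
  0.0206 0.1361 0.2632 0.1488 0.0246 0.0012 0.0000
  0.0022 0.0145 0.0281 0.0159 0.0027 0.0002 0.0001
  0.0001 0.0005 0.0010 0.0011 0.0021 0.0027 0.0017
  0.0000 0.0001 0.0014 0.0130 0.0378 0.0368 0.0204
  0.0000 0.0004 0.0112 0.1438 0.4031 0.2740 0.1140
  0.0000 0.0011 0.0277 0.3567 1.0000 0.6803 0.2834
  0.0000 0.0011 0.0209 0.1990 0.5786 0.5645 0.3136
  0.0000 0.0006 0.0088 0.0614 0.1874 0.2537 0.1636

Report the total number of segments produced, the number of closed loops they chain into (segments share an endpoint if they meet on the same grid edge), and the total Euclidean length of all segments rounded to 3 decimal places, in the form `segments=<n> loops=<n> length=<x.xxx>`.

segments=14 loops=2 length=12.544

cell (0,1): code 0100 → (0.716,2.000)–(1.000,1.550)
cell (0,2): code 1000 → (1.000,2.500)–(0.716,2.000)
cell (1,1): code 0110 → (1.000,1.550)–(2.000,1.226)
cell (1,2): code 1001 → (2.000,2.860)–(1.000,2.500)
cell (2,1): code 0010 → (2.000,1.226)–(2.589,2.000)
cell (2,2): code 0001 → (2.589,2.000)–(2.000,2.860)
cell (7,3): code 0100 → (7.080,4.000)–(8.000,3.147)
cell (7,4): code 1100 → (7.436,5.000)–(7.080,4.000)
cell (7,5): code 1000 → (8.000,5.578)–(7.436,5.000)
cell (8,3): code 0110 → (8.000,3.147)–(9.000,3.664)
cell (8,5): code 1001 → (9.000,5.452)–(8.000,5.578)
cell (9,3): code 0010 → (9.000,3.664)–(9.326,4.000)
cell (9,4): code 0011 → (9.326,4.000)–(9.365,5.000)
cell (9,5): code 0001 → (9.365,5.000)–(9.000,5.452)
total: 14 segments, chained into 2 closed loop(s), length Σ = 12.544310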